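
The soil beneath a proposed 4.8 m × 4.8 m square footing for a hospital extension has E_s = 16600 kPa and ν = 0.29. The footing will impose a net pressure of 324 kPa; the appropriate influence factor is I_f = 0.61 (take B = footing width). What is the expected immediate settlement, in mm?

S_e ≈ 52.3 mm

Immediate (elastic) settlement: S_e = q·B·(1−ν²)/E_s · I_f.
S_e = 324 × 4.8 × (1 − 0.29²) / 16600 × 0.61
    = 324 × 4.8 × 0.9159 / 16600 × 0.61
    = 0.05234 m = 52.34 mm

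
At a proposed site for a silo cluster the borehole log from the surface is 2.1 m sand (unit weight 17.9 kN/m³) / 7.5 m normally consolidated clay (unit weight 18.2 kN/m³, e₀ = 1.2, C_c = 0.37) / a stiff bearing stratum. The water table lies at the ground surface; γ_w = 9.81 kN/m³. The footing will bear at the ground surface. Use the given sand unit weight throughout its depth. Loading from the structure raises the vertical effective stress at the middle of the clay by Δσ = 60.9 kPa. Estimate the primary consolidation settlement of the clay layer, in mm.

S_c ≈ 446 mm

Mid-depth of clay below the ground surface: z = 2.1 + 7.5/2 = 5.85 m.
Total vertical stress at mid-clay: σ_v = 17.9×2.1 + 18.2×3.75 = 105.84 kPa.
Pore pressure: u = 9.81×(5.85 − 0) = 57.389 kPa.
Initial effective stress: σ'_0 = σ_v − u = 105.84 − 57.389 = 48.451 kPa.
Final effective stress: σ'_f = σ'_0 + Δσ = 48.451 + 60.9 = 109.35 kPa.
Normally consolidated clay, so the full stress increment lies on the virgin compression line:
S_c = C_c·H/(1+e₀)·log₁₀(σ'_f/σ'_0) = 0.37×7.5/(1+1.2)×log₁₀(109.35/48.451)
    = 1.2614 × 0.35352 = 0.4459 m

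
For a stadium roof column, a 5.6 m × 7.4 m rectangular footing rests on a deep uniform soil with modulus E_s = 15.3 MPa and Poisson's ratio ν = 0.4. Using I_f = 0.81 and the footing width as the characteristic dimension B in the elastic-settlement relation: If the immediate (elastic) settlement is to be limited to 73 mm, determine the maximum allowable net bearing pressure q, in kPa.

q ≈ 293 kPa

E_s = 15.3 MPa = 15300 kPa.
S_e = q·B·(1−ν²)/E_s · I_f  ⇒  q = S_e·E_s / (B·(1−ν²)·I_f).
q = 0.073 × 15300 / (5.6 × 0.84 × 0.81) = 293.1 kPa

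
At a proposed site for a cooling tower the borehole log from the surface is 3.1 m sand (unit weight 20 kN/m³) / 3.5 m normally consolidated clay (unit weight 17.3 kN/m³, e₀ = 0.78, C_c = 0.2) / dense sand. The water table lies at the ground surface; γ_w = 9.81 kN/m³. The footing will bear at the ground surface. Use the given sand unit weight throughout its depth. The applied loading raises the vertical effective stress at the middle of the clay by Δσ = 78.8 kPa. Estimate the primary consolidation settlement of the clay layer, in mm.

Mid-depth of clay below the ground surface: z = 3.1 + 3.5/2 = 4.85 m.
Total vertical stress at mid-clay: σ_v = 20×3.1 + 17.3×1.75 = 92.275 kPa.
Pore pressure: u = 9.81×(4.85 − 0) = 47.578 kPa.
Initial effective stress: σ'_0 = σ_v − u = 92.275 − 47.578 = 44.697 kPa.
Final effective stress: σ'_f = σ'_0 + Δσ = 44.697 + 78.8 = 123.5 kPa.
Normally consolidated clay, so the full stress increment lies on the virgin compression line:
S_c = C_c·H/(1+e₀)·log₁₀(σ'_f/σ'_0) = 0.2×3.5/(1+0.78)×log₁₀(123.5/44.697)
    = 0.39326 × 0.44139 = 0.1736 m

S_c ≈ 174 mm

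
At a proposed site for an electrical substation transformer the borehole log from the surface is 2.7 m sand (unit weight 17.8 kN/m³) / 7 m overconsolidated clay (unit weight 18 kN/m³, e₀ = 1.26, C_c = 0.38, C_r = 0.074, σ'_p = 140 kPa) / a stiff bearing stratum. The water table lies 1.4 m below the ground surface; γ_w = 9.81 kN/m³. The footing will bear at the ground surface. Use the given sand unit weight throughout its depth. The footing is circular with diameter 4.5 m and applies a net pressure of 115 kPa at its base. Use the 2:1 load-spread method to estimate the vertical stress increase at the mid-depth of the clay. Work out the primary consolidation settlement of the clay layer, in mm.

Mid-depth of clay below the ground surface: z = 2.7 + 7/2 = 6.2 m.
Total vertical stress at mid-clay: σ_v = 17.8×2.7 + 18×3.5 = 111.06 kPa.
Pore pressure: u = 9.81×(6.2 − 1.4) = 47.088 kPa.
Initial effective stress: σ'_0 = σ_v − u = 111.06 − 47.088 = 63.972 kPa.
Stress increase at mid-clay by the 2:1 spreading method:
Δσ ≈ qD²/(D+z)² = 115×4.5²/(4.5+6.2)² = 20.34 kPa
Final effective stress: σ'_f = 63.972 + 20.34 = 84.312 kPa.
σ'_f = 84.312 ≤ σ'_p = 140 kPa, so the clay remains overconsolidated and only the recompression index applies:
S_c = C_r·H/(1+e₀)·log₁₀(σ'_f/σ'_0) = 0.074×7/2.26×log₁₀(84.312/63.972)
    = 0.2292 × 0.1199 = 0.02748 m

S_c ≈ 27.5 mm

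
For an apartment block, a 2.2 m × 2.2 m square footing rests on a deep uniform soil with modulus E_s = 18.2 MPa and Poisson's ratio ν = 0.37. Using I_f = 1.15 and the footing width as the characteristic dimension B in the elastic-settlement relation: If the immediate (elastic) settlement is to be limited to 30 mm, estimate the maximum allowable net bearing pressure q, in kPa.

q ≈ 250 kPa

E_s = 18.2 MPa = 18200 kPa.
S_e = q·B·(1−ν²)/E_s · I_f  ⇒  q = S_e·E_s / (B·(1−ν²)·I_f).
q = 0.03 × 18200 / (2.2 × 0.8631 × 1.15) = 250 kPa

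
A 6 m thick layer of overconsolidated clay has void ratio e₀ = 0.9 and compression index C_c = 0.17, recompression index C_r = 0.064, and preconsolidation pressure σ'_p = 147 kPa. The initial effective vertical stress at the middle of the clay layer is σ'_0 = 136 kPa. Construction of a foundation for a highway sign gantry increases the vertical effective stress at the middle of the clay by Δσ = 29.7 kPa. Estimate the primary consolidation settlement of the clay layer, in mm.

Final effective stress: σ'_f = 136 + 29.7 = 165.7 kPa.
σ'_f = 165.7 > σ'_p = 147 kPa, so the stress path crosses the preconsolidation pressure — recompression up to σ'_p, then virgin compression beyond:
S_c = H/(1+e₀)·[C_r·log₁₀(σ'_p/σ'_0) + C_c·log₁₀(σ'_f/σ'_p)]
    = 6/1.9 × [0.064×log₁₀(147/136) + 0.17×log₁₀(165.7/147)]
    = 3.1579 × [0.0021618 + 0.0088409] = 0.03475 m

S_c ≈ 34.7 mm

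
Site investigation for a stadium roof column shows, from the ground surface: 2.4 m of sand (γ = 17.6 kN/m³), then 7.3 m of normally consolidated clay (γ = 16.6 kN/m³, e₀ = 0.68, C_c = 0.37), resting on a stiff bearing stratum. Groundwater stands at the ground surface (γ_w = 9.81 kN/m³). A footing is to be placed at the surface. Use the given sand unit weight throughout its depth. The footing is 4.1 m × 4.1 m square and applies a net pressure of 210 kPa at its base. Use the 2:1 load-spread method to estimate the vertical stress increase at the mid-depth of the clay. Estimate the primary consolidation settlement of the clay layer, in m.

S_c ≈ 0.406 m

Mid-depth of clay below the ground surface: z = 2.4 + 7.3/2 = 6.05 m.
Total vertical stress at mid-clay: σ_v = 17.6×2.4 + 16.6×3.65 = 102.83 kPa.
Pore pressure: u = 9.81×(6.05 − 0) = 59.351 kPa.
Initial effective stress: σ'_0 = σ_v − u = 102.83 − 59.351 = 43.479 kPa.
Stress increase at mid-clay by the 2:1 spreading method:
Δσ = qBL/((B+z)(L+z)) = 210×4.1×4.1/((4.1+6.05)(4.1+6.05)) = 34.265 kPa
Final effective stress: σ'_f = σ'_0 + Δσ = 43.479 + 34.265 = 77.744 kPa.
Normally consolidated clay, so the full stress increment lies on the virgin compression line:
S_c = C_c·H/(1+e₀)·log₁₀(σ'_f/σ'_0) = 0.37×7.3/(1+0.68)×log₁₀(77.744/43.479)
    = 1.6077 × 0.25239 = 0.4058 m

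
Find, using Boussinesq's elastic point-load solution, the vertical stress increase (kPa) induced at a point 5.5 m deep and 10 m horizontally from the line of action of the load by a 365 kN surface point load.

Δσ_z ≈ 0.15 kPa

Boussinesq vertical stress below a point load on an elastic half-space:
Δσ_z = 3P/(2πz²) · [1 + (r/z)²]^(−5/2)
r/z = 10/5.5 = 1.8182; [1+(r/z)²]^(−5/2) = 0.025994.
Δσ_z = 3×365/(2π×5.5²) × 0.025994 = 5.7611 × 0.025994 = 0.1498 kPa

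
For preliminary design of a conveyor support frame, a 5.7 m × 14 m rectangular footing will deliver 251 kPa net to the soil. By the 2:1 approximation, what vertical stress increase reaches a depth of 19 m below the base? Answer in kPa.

By the 2:1 method the load spreads at 1 horizontal : 2 vertical, so at depth z the loaded area has grown by z in each plan dimension:
Δσ = qBL/((B+z)(L+z)) = 251×5.7×14/((5.7+19)(14+19)) = 24.573 kPa

Δσ_z ≈ 24.6 kPa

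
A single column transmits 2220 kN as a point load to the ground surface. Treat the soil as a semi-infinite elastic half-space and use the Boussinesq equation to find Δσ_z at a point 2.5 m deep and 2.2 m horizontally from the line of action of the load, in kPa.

Boussinesq vertical stress below a point load on an elastic half-space:
Δσ_z = 3P/(2πz²) · [1 + (r/z)²]^(−5/2)
r/z = 2.2/2.5 = 0.88; [1+(r/z)²]^(−5/2) = 0.23844.
Δσ_z = 3×2220/(2π×2.5²) × 0.23844 = 169.6 × 0.23844 = 40.44 kPa

Δσ_z ≈ 40.4 kPa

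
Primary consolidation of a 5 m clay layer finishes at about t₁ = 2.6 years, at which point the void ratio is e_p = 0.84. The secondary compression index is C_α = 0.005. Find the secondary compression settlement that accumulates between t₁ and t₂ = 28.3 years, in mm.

S_s ≈ 14.1 mm

Secondary compression: S_s = C_α·H/(1+e_p)·log₁₀(t₂/t₁)
S_s = 0.005×5/(1+0.84)×log₁₀(28.3/2.6)
    = 0.01359 × 1.037 = 0.01409 m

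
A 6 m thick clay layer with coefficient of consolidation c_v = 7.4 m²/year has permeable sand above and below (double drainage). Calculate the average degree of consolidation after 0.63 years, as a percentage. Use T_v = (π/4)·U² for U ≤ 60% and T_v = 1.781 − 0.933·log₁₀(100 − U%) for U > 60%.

Drainage path length: H_d = H/2 = 3 m (double drainage).
T_v = c_v·t/H_d² = 7.4×0.63/3² = 0.518.
T_v = 0.518 corresponds to the U > 60% branch:
U = 1 − 10^((1.781 − T_v)/0.933)/100 = 0.7742

U ≈ 77.4 %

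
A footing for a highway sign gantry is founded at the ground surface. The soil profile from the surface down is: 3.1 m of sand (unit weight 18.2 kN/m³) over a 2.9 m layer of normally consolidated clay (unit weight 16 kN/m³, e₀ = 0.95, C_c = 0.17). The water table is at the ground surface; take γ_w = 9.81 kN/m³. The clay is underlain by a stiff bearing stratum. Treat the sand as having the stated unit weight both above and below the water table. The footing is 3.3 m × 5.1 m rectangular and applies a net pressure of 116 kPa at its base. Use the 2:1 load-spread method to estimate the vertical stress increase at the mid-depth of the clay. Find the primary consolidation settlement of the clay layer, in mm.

S_c ≈ 60.6 mm

Mid-depth of clay below the ground surface: z = 3.1 + 2.9/2 = 4.55 m.
Total vertical stress at mid-clay: σ_v = 18.2×3.1 + 16×1.45 = 79.62 kPa.
Pore pressure: u = 9.81×(4.55 − 0) = 44.636 kPa.
Initial effective stress: σ'_0 = σ_v − u = 79.62 − 44.636 = 34.984 kPa.
Stress increase at mid-clay by the 2:1 spreading method:
Δσ = qBL/((B+z)(L+z)) = 116×3.3×5.1/((3.3+4.55)(5.1+4.55)) = 25.772 kPa
Final effective stress: σ'_f = σ'_0 + Δσ = 34.984 + 25.772 = 60.756 kPa.
Normally consolidated clay, so the full stress increment lies on the virgin compression line:
S_c = C_c·H/(1+e₀)·log₁₀(σ'_f/σ'_0) = 0.17×2.9/(1+0.95)×log₁₀(60.756/34.984)
    = 0.25282 × 0.23972 = 0.06061 m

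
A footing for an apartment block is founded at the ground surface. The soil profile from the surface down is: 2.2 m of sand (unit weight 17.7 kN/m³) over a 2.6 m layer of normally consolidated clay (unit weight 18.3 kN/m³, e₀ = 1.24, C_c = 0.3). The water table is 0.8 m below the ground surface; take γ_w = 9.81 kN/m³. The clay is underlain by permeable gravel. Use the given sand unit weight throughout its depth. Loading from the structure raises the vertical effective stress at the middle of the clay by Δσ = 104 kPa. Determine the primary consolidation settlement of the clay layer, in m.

S_c ≈ 0.205 m

Mid-depth of clay below the ground surface: z = 2.2 + 2.6/2 = 3.5 m.
Total vertical stress at mid-clay: σ_v = 17.7×2.2 + 18.3×1.3 = 62.73 kPa.
Pore pressure: u = 9.81×(3.5 − 0.8) = 26.487 kPa.
Initial effective stress: σ'_0 = σ_v − u = 62.73 − 26.487 = 36.243 kPa.
Final effective stress: σ'_f = σ'_0 + Δσ = 36.243 + 104 = 140.24 kPa.
Normally consolidated clay, so the full stress increment lies on the virgin compression line:
S_c = C_c·H/(1+e₀)·log₁₀(σ'_f/σ'_0) = 0.3×2.6/(1+1.24)×log₁₀(140.24/36.243)
    = 0.34821 × 0.58765 = 0.2046 m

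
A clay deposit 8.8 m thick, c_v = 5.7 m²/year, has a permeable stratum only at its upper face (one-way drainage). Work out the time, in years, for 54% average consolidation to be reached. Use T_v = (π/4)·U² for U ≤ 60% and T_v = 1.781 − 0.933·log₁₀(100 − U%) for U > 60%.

t ≈ 3.11 years

Drainage path length: H_d = H = 8.8 m (single drainage).
U ≤ 60%: T_v = (π/4)·U² = (π/4)×0.54² = 0.22902.
t = T_v·H_d²/c_v = 0.22902×8.8²/5.7 = 3.111 years.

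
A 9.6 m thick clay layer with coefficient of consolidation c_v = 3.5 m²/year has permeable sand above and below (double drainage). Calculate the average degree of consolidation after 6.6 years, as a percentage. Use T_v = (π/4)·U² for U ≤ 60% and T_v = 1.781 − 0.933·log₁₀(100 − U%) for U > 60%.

U ≈ 93.2 %

Drainage path length: H_d = H/2 = 4.8 m (double drainage).
T_v = c_v·t/H_d² = 3.5×6.6/4.8² = 1.0026.
T_v = 1.0026 corresponds to the U > 60% branch:
U = 1 − 10^((1.781 − T_v)/0.933)/100 = 0.9317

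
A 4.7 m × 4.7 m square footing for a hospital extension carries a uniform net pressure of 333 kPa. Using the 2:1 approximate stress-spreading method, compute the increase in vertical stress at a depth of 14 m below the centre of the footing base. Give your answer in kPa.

Δσ_z ≈ 21 kPa

By the 2:1 method the load spreads at 1 horizontal : 2 vertical, so at depth z the loaded area has grown by z in each plan dimension:
Δσ = qBL/((B+z)(L+z)) = 333×4.7×4.7/((4.7+14)(4.7+14)) = 21.036 kPa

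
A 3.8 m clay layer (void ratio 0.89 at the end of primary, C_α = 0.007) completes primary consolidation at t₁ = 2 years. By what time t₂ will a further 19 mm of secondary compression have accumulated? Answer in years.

S_s = C_α·H/(1+e_p)·log₁₀(t₂/t₁) ⇒ log₁₀(t₂/t₁) = S_s·(1+e_p)/(C_α·H).
log₁₀(t₂/t₁) = 0.019 × (1+0.89) / (0.007×3.8) = 1.35
t₂ = t₁ × 10^1.35 = 2 × 22.39 = 44.77 years

t₂ ≈ 44.8 years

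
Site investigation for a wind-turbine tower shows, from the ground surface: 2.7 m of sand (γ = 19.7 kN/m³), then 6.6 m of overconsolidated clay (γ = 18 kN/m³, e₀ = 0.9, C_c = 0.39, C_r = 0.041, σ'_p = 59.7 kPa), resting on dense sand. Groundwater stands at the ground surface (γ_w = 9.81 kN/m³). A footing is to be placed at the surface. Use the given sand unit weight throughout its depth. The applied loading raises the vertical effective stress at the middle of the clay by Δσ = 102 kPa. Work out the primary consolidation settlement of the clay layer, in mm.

S_c ≈ 571 mm

Mid-depth of clay below the ground surface: z = 2.7 + 6.6/2 = 6 m.
Total vertical stress at mid-clay: σ_v = 19.7×2.7 + 18×3.3 = 112.59 kPa.
Pore pressure: u = 9.81×(6 − 0) = 58.86 kPa.
Initial effective stress: σ'_0 = σ_v − u = 112.59 − 58.86 = 53.73 kPa.
Final effective stress: σ'_f = 53.73 + 102 = 155.73 kPa.
σ'_f = 155.73 > σ'_p = 59.7 kPa, so the stress path crosses the preconsolidation pressure — recompression up to σ'_p, then virgin compression beyond:
S_c = H/(1+e₀)·[C_r·log₁₀(σ'_p/σ'_0) + C_c·log₁₀(σ'_f/σ'_p)]
    = 6.6/1.9 × [0.041×log₁₀(59.7/53.73) + 0.39×log₁₀(155.73/59.7)]
    = 3.4737 × [0.0018761 + 0.1624] = 0.5706 m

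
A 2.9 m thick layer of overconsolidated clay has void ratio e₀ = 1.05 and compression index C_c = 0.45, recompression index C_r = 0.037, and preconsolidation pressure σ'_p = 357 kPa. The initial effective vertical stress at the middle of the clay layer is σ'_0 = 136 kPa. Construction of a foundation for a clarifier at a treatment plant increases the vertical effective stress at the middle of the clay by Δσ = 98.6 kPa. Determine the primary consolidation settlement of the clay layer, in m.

S_c ≈ 0.0124 m

Final effective stress: σ'_f = 136 + 98.6 = 234.6 kPa.
σ'_f = 234.6 ≤ σ'_p = 357 kPa, so the clay remains overconsolidated and only the recompression index applies:
S_c = C_r·H/(1+e₀)·log₁₀(σ'_f/σ'_0) = 0.037×2.9/2.05×log₁₀(234.6/136)
    = 0.05234 × 0.23679 = 0.01239 m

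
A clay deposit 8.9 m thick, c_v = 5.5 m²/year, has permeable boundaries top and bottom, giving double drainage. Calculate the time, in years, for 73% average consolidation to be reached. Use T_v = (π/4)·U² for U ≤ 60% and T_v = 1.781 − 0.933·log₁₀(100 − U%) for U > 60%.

t ≈ 1.6 years

Drainage path length: H_d = H/2 = 4.45 m (double drainage).
U > 60%: T_v = 1.781 − 0.933·log₁₀(100 − 73) = 0.44554.
t = T_v·H_d²/c_v = 0.44554×4.45²/5.5 = 1.604 years.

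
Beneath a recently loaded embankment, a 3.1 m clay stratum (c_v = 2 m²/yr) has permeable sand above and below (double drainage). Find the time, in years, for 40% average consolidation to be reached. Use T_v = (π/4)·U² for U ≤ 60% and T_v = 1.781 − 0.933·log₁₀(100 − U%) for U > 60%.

t ≈ 0.151 years

Drainage path length: H_d = H/2 = 1.55 m (double drainage).
U ≤ 60%: T_v = (π/4)·U² = (π/4)×0.4² = 0.12566.
t = T_v·H_d²/c_v = 0.12566×1.55²/2 = 0.1509 years.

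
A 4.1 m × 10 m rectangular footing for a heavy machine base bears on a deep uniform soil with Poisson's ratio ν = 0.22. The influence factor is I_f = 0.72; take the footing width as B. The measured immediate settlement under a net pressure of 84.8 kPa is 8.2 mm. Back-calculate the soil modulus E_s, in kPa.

E_s ≈ 29100 kPa

S_e = q·B·(1−ν²)/E_s · I_f  ⇒  E_s = q·B·(1−ν²)·I_f / S_e.
E_s = 84.8 × 4.1 × 0.9516 × 0.72 / 0.0082 = 29050 kPa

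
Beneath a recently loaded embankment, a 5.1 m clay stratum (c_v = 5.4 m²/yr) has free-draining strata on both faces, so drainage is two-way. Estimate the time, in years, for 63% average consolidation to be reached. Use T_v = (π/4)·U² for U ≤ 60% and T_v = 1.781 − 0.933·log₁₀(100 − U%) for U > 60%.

Drainage path length: H_d = H/2 = 2.55 m (double drainage).
U > 60%: T_v = 1.781 − 0.933·log₁₀(100 − 63) = 0.31787.
t = T_v·H_d²/c_v = 0.31787×2.55²/5.4 = 0.3828 years.

t ≈ 0.383 years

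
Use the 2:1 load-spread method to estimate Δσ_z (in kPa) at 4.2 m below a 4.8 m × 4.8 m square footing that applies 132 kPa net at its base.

Δσ_z ≈ 37.5 kPa

By the 2:1 method the load spreads at 1 horizontal : 2 vertical, so at depth z the loaded area has grown by z in each plan dimension:
Δσ = qBL/((B+z)(L+z)) = 132×4.8×4.8/((4.8+4.2)(4.8+4.2)) = 37.547 kPa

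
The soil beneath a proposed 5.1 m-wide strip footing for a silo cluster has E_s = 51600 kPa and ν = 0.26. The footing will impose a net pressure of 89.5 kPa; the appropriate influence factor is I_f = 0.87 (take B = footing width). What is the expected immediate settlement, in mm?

Immediate (elastic) settlement: S_e = q·B·(1−ν²)/E_s · I_f.
S_e = 89.5 × 5.1 × (1 − 0.26²) / 51600 × 0.87
    = 89.5 × 5.1 × 0.9324 / 51600 × 0.87
    = 0.007176 m = 7.176 mm

S_e ≈ 7.18 mm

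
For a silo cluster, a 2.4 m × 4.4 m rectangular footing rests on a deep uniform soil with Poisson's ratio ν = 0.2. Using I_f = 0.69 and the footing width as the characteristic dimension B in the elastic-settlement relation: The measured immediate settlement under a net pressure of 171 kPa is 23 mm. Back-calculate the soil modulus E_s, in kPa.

S_e = q·B·(1−ν²)/E_s · I_f  ⇒  E_s = q·B·(1−ν²)·I_f / S_e.
E_s = 171 × 2.4 × 0.96 × 0.69 / 0.023 = 11820 kPa

E_s ≈ 11800 kPa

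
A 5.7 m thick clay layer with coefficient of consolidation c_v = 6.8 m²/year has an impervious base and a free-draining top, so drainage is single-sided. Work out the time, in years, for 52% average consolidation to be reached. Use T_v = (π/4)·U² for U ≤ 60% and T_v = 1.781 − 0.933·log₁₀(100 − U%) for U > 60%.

t ≈ 1.01 years

Drainage path length: H_d = H = 5.7 m (single drainage).
U ≤ 60%: T_v = (π/4)·U² = (π/4)×0.52² = 0.21237.
t = T_v·H_d²/c_v = 0.21237×5.7²/6.8 = 1.015 years.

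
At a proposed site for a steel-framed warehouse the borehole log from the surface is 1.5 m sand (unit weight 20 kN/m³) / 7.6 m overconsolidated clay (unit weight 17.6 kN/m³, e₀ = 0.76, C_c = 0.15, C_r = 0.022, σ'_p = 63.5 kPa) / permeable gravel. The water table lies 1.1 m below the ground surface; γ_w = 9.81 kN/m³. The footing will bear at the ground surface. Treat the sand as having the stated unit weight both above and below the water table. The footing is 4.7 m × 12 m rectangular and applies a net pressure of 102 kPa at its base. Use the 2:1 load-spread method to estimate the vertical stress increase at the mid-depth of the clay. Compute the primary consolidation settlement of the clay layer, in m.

Mid-depth of clay below the ground surface: z = 1.5 + 7.6/2 = 5.3 m.
Total vertical stress at mid-clay: σ_v = 20×1.5 + 17.6×3.8 = 96.88 kPa.
Pore pressure: u = 9.81×(5.3 − 1.1) = 41.202 kPa.
Initial effective stress: σ'_0 = σ_v − u = 96.88 − 41.202 = 55.678 kPa.
Stress increase at mid-clay by the 2:1 spreading method:
Δσ = qBL/((B+z)(L+z)) = 102×4.7×12/((4.7+5.3)(12+5.3)) = 33.253 kPa
Final effective stress: σ'_f = 55.678 + 33.253 = 88.931 kPa.
σ'_f = 88.931 > σ'_p = 63.5 kPa, so the stress path crosses the preconsolidation pressure — recompression up to σ'_p, then virgin compression beyond:
S_c = H/(1+e₀)·[C_r·log₁₀(σ'_p/σ'_0) + C_c·log₁₀(σ'_f/σ'_p)]
    = 7.6/1.76 × [0.022×log₁₀(63.5/55.678) + 0.15×log₁₀(88.931/63.5)]
    = 4.3182 × [0.001256 + 0.021942] = 0.1002 m

S_c ≈ 0.1 m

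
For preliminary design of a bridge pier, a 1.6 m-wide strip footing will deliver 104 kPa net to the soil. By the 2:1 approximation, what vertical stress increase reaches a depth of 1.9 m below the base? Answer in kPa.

Δσ_z ≈ 47.5 kPa

By the 2:1 method the load spreads at 1 horizontal : 2 vertical, so at depth z the loaded area has grown by z in each plan dimension:
Δσ = qB/(B+z) = 104×1.6/(1.6+1.9) = 47.543 kPa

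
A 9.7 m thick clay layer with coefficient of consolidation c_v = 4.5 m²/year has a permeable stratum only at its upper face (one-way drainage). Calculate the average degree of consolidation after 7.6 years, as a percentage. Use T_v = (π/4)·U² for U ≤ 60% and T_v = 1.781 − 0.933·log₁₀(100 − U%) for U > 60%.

U ≈ 66.9 %

Drainage path length: H_d = H = 9.7 m (single drainage).
T_v = c_v·t/H_d² = 4.5×7.6/9.7² = 0.36348.
T_v = 0.36348 corresponds to the U > 60% branch:
U = 1 − 10^((1.781 − T_v)/0.933)/100 = 0.6694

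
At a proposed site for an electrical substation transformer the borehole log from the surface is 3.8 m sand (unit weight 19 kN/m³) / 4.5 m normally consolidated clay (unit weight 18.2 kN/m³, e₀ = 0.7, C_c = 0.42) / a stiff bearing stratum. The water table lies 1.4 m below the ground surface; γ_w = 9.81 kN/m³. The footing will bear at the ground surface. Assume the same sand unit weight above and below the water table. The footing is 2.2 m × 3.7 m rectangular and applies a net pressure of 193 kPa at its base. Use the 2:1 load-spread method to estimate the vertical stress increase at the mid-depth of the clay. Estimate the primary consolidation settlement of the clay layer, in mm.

S_c ≈ 123 mm

Mid-depth of clay below the ground surface: z = 3.8 + 4.5/2 = 6.05 m.
Total vertical stress at mid-clay: σ_v = 19×3.8 + 18.2×2.25 = 113.15 kPa.
Pore pressure: u = 9.81×(6.05 − 1.4) = 45.617 kPa.
Initial effective stress: σ'_0 = σ_v − u = 113.15 − 45.617 = 67.533 kPa.
Stress increase at mid-clay by the 2:1 spreading method:
Δσ = qBL/((B+z)(L+z)) = 193×2.2×3.7/((2.2+6.05)(3.7+6.05)) = 19.531 kPa
Final effective stress: σ'_f = σ'_0 + Δσ = 67.533 + 19.531 = 87.064 kPa.
Normally consolidated clay, so the full stress increment lies on the virgin compression line:
S_c = C_c·H/(1+e₀)·log₁₀(σ'_f/σ'_0) = 0.42×4.5/(1+0.7)×log₁₀(87.064/67.533)
    = 1.1118 × 0.11032 = 0.1227 m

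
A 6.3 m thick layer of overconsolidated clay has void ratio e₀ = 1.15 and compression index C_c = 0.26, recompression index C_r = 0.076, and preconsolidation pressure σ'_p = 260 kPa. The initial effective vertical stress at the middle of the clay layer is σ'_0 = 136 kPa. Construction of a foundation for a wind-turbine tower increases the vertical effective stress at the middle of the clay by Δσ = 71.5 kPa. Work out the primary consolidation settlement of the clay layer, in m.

S_c ≈ 0.0409 m

Final effective stress: σ'_f = 136 + 71.5 = 207.5 kPa.
σ'_f = 207.5 ≤ σ'_p = 260 kPa, so the clay remains overconsolidated and only the recompression index applies:
S_c = C_r·H/(1+e₀)·log₁₀(σ'_f/σ'_0) = 0.076×6.3/2.15×log₁₀(207.5/136)
    = 0.2227 × 0.18348 = 0.04086 m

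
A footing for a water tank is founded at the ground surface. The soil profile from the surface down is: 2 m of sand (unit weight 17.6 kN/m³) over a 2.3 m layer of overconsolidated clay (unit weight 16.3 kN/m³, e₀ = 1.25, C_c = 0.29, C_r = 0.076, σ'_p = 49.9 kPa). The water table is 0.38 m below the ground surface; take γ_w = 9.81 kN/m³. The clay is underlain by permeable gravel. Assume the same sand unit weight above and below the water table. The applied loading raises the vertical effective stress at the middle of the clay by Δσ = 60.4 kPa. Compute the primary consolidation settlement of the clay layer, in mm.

Mid-depth of clay below the ground surface: z = 2 + 2.3/2 = 3.15 m.
Total vertical stress at mid-clay: σ_v = 17.6×2 + 16.3×1.15 = 53.945 kPa.
Pore pressure: u = 9.81×(3.15 − 0.38) = 27.174 kPa.
Initial effective stress: σ'_0 = σ_v − u = 53.945 − 27.174 = 26.771 kPa.
Final effective stress: σ'_f = 26.771 + 60.4 = 87.171 kPa.
σ'_f = 87.171 > σ'_p = 49.9 kPa, so the stress path crosses the preconsolidation pressure — recompression up to σ'_p, then virgin compression beyond:
S_c = H/(1+e₀)·[C_r·log₁₀(σ'_p/σ'_0) + C_c·log₁₀(σ'_f/σ'_p)]
    = 2.3/2.25 × [0.076×log₁₀(49.9/26.771) + 0.29×log₁₀(87.171/49.9)]
    = 1.0222 × [0.020553 + 0.070259] = 0.09283 m

S_c ≈ 92.8 mm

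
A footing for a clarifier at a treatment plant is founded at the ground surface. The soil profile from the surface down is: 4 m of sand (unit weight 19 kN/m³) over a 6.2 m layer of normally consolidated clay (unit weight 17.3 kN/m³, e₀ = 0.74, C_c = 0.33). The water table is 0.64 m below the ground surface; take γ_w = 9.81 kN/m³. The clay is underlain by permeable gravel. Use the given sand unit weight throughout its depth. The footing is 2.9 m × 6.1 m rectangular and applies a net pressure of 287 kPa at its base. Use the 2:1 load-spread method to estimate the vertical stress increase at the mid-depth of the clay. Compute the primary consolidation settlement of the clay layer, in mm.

Mid-depth of clay below the ground surface: z = 4 + 6.2/2 = 7.1 m.
Total vertical stress at mid-clay: σ_v = 19×4 + 17.3×3.1 = 129.63 kPa.
Pore pressure: u = 9.81×(7.1 − 0.64) = 63.373 kPa.
Initial effective stress: σ'_0 = σ_v − u = 129.63 − 63.373 = 66.257 kPa.
Stress increase at mid-clay by the 2:1 spreading method:
Δσ = qBL/((B+z)(L+z)) = 287×2.9×6.1/((2.9+7.1)(6.1+7.1)) = 38.462 kPa
Final effective stress: σ'_f = σ'_0 + Δσ = 66.257 + 38.462 = 104.72 kPa.
Normally consolidated clay, so the full stress increment lies on the virgin compression line:
S_c = C_c·H/(1+e₀)·log₁₀(σ'_f/σ'_0) = 0.33×6.2/(1+0.74)×log₁₀(104.72/66.257)
    = 1.1759 × 0.1988 = 0.2338 m

S_c ≈ 234 mm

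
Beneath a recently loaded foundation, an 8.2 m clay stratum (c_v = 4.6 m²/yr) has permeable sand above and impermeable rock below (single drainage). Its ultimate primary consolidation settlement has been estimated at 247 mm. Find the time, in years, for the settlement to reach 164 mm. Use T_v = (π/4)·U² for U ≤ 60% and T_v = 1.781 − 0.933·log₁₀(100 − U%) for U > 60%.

Drainage path length: H_d = H = 8.2 m (single drainage).
U = S(t)/S_ult = 164/247 = 0.664.
U > 60%: T_v = 1.781 − 0.933·log₁₀(100 − 66.397) = 0.35689.
t = T_v·H_d²/c_v = 0.35689×8.2²/4.6 = 5.217 years.

t ≈ 5.22 years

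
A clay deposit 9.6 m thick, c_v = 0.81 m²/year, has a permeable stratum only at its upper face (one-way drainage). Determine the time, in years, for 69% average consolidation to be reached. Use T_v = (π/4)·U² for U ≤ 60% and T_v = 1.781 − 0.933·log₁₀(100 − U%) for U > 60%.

t ≈ 44.3 years

Drainage path length: H_d = H = 9.6 m (single drainage).
U > 60%: T_v = 1.781 − 0.933·log₁₀(100 − 69) = 0.38956.
t = T_v·H_d²/c_v = 0.38956×9.6²/0.81 = 44.32 years.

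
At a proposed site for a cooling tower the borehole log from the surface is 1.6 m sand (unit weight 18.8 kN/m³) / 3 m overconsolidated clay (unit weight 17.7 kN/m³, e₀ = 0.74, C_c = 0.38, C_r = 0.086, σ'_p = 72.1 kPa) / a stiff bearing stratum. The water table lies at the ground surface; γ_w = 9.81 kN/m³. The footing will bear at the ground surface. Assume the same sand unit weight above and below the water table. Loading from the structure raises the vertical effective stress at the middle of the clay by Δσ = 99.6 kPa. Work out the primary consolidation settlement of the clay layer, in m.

S_c ≈ 0.224 m

Mid-depth of clay below the ground surface: z = 1.6 + 3/2 = 3.1 m.
Total vertical stress at mid-clay: σ_v = 18.8×1.6 + 17.7×1.5 = 56.63 kPa.
Pore pressure: u = 9.81×(3.1 − 0) = 30.411 kPa.
Initial effective stress: σ'_0 = σ_v − u = 56.63 − 30.411 = 26.219 kPa.
Final effective stress: σ'_f = 26.219 + 99.6 = 125.82 kPa.
σ'_f = 125.82 > σ'_p = 72.1 kPa, so the stress path crosses the preconsolidation pressure — recompression up to σ'_p, then virgin compression beyond:
S_c = H/(1+e₀)·[C_r·log₁₀(σ'_p/σ'_0) + C_c·log₁₀(σ'_f/σ'_p)]
    = 3/1.74 × [0.086×log₁₀(72.1/26.219) + 0.38×log₁₀(125.82/72.1)]
    = 1.7241 × [0.037781 + 0.091889] = 0.2236 m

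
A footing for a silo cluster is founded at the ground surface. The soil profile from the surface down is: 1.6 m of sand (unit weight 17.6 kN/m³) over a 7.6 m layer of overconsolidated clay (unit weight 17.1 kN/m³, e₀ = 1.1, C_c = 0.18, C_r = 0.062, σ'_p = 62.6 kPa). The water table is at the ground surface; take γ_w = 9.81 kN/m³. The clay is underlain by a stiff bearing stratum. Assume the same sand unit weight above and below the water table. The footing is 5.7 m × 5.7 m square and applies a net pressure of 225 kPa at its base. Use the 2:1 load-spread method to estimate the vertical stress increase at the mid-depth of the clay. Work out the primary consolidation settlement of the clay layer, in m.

S_c ≈ 0.174 m

Mid-depth of clay below the ground surface: z = 1.6 + 7.6/2 = 5.4 m.
Total vertical stress at mid-clay: σ_v = 17.6×1.6 + 17.1×3.8 = 93.14 kPa.
Pore pressure: u = 9.81×(5.4 − 0) = 52.974 kPa.
Initial effective stress: σ'_0 = σ_v − u = 93.14 − 52.974 = 40.166 kPa.
Stress increase at mid-clay by the 2:1 spreading method:
Δσ = qBL/((B+z)(L+z)) = 225×5.7×5.7/((5.7+5.4)(5.7+5.4)) = 59.332 kPa
Final effective stress: σ'_f = 40.166 + 59.332 = 99.498 kPa.
σ'_f = 99.498 > σ'_p = 62.6 kPa, so the stress path crosses the preconsolidation pressure — recompression up to σ'_p, then virgin compression beyond:
S_c = H/(1+e₀)·[C_r·log₁₀(σ'_p/σ'_0) + C_c·log₁₀(σ'_f/σ'_p)]
    = 7.6/2.1 × [0.062×log₁₀(62.6/40.166) + 0.18×log₁₀(99.498/62.6)]
    = 3.619 × [0.011948 + 0.036223] = 0.1743 m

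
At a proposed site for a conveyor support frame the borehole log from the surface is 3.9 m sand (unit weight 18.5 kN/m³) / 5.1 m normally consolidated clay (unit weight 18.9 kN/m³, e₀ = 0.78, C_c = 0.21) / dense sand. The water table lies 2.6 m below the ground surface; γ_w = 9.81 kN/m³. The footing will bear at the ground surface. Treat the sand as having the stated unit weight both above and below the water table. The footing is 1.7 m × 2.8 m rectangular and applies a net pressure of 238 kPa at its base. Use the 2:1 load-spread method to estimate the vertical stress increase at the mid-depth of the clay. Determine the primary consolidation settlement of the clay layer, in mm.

Mid-depth of clay below the ground surface: z = 3.9 + 5.1/2 = 6.45 m.
Total vertical stress at mid-clay: σ_v = 18.5×3.9 + 18.9×2.55 = 120.34 kPa.
Pore pressure: u = 9.81×(6.45 − 2.6) = 37.769 kPa.
Initial effective stress: σ'_0 = σ_v − u = 120.34 − 37.769 = 82.571 kPa.
Stress increase at mid-clay by the 2:1 spreading method:
Δσ = qBL/((B+z)(L+z)) = 238×1.7×2.8/((1.7+6.45)(2.8+6.45)) = 15.027 kPa
Final effective stress: σ'_f = σ'_0 + Δσ = 82.571 + 15.027 = 97.598 kPa.
Normally consolidated clay, so the full stress increment lies on the virgin compression line:
S_c = C_c·H/(1+e₀)·log₁₀(σ'_f/σ'_0) = 0.21×5.1/(1+0.78)×log₁₀(97.598/82.571)
    = 0.60169 × 0.072613 = 0.04369 m

S_c ≈ 43.7 mm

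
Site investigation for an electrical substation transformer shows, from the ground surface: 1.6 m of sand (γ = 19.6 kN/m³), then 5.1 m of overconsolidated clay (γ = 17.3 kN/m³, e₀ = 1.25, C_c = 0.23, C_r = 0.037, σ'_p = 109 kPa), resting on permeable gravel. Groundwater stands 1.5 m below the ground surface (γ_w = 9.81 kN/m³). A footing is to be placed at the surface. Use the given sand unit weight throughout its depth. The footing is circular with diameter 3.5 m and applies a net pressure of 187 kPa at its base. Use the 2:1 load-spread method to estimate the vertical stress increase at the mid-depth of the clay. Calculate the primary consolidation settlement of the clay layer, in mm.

Mid-depth of clay below the ground surface: z = 1.6 + 5.1/2 = 4.15 m.
Total vertical stress at mid-clay: σ_v = 19.6×1.6 + 17.3×2.55 = 75.475 kPa.
Pore pressure: u = 9.81×(4.15 − 1.5) = 25.997 kPa.
Initial effective stress: σ'_0 = σ_v − u = 75.475 − 25.997 = 49.478 kPa.
Stress increase at mid-clay by the 2:1 spreading method:
Δσ ≈ qD²/(D+z)² = 187×3.5²/(3.5+4.15)² = 39.143 kPa
Final effective stress: σ'_f = 49.478 + 39.143 = 88.621 kPa.
σ'_f = 88.621 ≤ σ'_p = 109 kPa, so the clay remains overconsolidated and only the recompression index applies:
S_c = C_r·H/(1+e₀)·log₁₀(σ'_f/σ'_0) = 0.037×5.1/2.25×log₁₀(88.621/49.478)
    = 0.083868 × 0.25312 = 0.02123 m

S_c ≈ 21.2 mm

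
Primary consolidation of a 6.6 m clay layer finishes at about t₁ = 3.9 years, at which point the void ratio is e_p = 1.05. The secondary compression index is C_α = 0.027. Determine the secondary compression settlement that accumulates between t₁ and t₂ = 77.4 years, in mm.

Secondary compression: S_s = C_α·H/(1+e_p)·log₁₀(t₂/t₁)
S_s = 0.027×6.6/(1+1.05)×log₁₀(77.4/3.9)
    = 0.08693 × 1.298 = 0.1128 m

S_s ≈ 113 mm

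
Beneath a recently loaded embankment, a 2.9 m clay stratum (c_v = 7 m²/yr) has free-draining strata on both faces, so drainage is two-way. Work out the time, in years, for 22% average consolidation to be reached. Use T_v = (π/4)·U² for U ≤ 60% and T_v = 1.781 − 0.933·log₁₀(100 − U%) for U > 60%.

t ≈ 0.0114 years

Drainage path length: H_d = H/2 = 1.45 m (double drainage).
U ≤ 60%: T_v = (π/4)·U² = (π/4)×0.22² = 0.038013.
t = T_v·H_d²/c_v = 0.038013×1.45²/7 = 0.01142 years.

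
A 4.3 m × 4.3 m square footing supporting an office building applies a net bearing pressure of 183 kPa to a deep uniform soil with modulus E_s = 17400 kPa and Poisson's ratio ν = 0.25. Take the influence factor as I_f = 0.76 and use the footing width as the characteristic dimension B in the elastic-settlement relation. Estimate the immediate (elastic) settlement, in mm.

Immediate (elastic) settlement: S_e = q·B·(1−ν²)/E_s · I_f.
S_e = 183 × 4.3 × (1 − 0.25²) / 17400 × 0.76
    = 183 × 4.3 × 0.9375 / 17400 × 0.76
    = 0.03222 m = 32.22 mm

S_e ≈ 32.2 mm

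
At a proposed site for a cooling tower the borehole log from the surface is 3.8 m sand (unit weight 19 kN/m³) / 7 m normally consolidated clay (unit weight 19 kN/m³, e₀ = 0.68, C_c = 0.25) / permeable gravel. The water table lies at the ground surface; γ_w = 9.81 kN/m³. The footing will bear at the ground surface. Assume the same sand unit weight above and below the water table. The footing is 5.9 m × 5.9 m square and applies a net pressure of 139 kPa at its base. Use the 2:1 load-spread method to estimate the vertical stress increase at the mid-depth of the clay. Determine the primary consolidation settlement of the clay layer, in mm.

Mid-depth of clay below the ground surface: z = 3.8 + 7/2 = 7.3 m.
Total vertical stress at mid-clay: σ_v = 19×3.8 + 19×3.5 = 138.7 kPa.
Pore pressure: u = 9.81×(7.3 − 0) = 71.613 kPa.
Initial effective stress: σ'_0 = σ_v − u = 138.7 − 71.613 = 67.087 kPa.
Stress increase at mid-clay by the 2:1 spreading method:
Δσ = qBL/((B+z)(L+z)) = 139×5.9×5.9/((5.9+7.3)(5.9+7.3)) = 27.77 kPa
Final effective stress: σ'_f = σ'_0 + Δσ = 67.087 + 27.77 = 94.857 kPa.
Normally consolidated clay, so the full stress increment lies on the virgin compression line:
S_c = C_c·H/(1+e₀)·log₁₀(σ'_f/σ'_0) = 0.25×7/(1+0.68)×log₁₀(94.857/67.087)
    = 1.0417 × 0.15043 = 0.1567 m

S_c ≈ 157 mm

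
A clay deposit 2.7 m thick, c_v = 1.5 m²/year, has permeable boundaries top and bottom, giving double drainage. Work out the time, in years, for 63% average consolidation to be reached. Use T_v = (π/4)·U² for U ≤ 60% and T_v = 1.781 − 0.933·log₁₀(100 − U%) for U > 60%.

t ≈ 0.386 years

Drainage path length: H_d = H/2 = 1.35 m (double drainage).
U > 60%: T_v = 1.781 − 0.933·log₁₀(100 − 63) = 0.31787.
t = T_v·H_d²/c_v = 0.31787×1.35²/1.5 = 0.3862 years.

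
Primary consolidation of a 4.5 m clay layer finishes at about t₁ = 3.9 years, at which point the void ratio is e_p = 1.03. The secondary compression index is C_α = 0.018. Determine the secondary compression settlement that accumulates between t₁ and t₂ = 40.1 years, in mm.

Secondary compression: S_s = C_α·H/(1+e_p)·log₁₀(t₂/t₁)
S_s = 0.018×4.5/(1+1.03)×log₁₀(40.1/3.9)
    = 0.0399 × 1.012 = 0.04038 m

S_s ≈ 40.4 mm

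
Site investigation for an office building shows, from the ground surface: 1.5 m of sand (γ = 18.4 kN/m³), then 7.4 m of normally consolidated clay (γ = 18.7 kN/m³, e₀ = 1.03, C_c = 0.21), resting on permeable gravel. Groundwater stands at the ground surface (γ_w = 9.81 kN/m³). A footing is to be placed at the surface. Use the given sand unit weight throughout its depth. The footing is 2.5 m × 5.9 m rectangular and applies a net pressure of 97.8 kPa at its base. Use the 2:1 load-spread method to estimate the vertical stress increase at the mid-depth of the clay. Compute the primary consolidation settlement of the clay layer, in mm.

Mid-depth of clay below the ground surface: z = 1.5 + 7.4/2 = 5.2 m.
Total vertical stress at mid-clay: σ_v = 18.4×1.5 + 18.7×3.7 = 96.79 kPa.
Pore pressure: u = 9.81×(5.2 − 0) = 51.012 kPa.
Initial effective stress: σ'_0 = σ_v − u = 96.79 − 51.012 = 45.778 kPa.
Stress increase at mid-clay by the 2:1 spreading method:
Δσ = qBL/((B+z)(L+z)) = 97.8×2.5×5.9/((2.5+5.2)(5.9+5.2)) = 16.878 kPa
Final effective stress: σ'_f = σ'_0 + Δσ = 45.778 + 16.878 = 62.656 kPa.
Normally consolidated clay, so the full stress increment lies on the virgin compression line:
S_c = C_c·H/(1+e₀)·log₁₀(σ'_f/σ'_0) = 0.21×7.4/(1+1.03)×log₁₀(62.656/45.778)
    = 0.76552 × 0.13631 = 0.1043 m

S_c ≈ 104 mm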